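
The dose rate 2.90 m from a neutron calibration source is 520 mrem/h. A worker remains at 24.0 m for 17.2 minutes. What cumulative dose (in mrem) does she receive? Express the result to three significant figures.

Applying the 1/r² law, rate at 24.0 m:
(2.90/24.0)² = 0.01460, so 520 × 0.01460 = 7.592 mrem/h.
Dose = rate × time = 7.592 mrem/h × 0.2867 h = 2.177 mrem.

2.18 mrem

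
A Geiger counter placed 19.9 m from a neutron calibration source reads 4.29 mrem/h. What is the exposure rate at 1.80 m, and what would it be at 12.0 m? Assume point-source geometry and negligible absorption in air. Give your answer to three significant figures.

Intensity scales as (d₁/d₂)², so
At 1.80 m: 4.29 × (19.9/1.80)² = 4.29 × 122.2 = 524.2 mrem/h
At 12.0 m: (1.80/12.0)² = 0.02250, so 524.2 × 0.02250 = 11.79 mrem/h.

524 mrem/h; 11.8 mrem/h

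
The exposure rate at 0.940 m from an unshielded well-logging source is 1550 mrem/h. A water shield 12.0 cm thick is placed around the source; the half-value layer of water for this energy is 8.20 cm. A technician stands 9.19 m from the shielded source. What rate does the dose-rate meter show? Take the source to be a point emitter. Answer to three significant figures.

5.88 mrem/h

Distance alone: 1550 × (0.940/9.19)² = 1550 × 0.01046 = 16.21 mrem/h.
Shield: 12.0/8.20 = 1.463 half-value layers → attenuation 2^(−1.463) = 0.3627.
Combined: 16.21 × 0.3627 = 5.879 mrem/h.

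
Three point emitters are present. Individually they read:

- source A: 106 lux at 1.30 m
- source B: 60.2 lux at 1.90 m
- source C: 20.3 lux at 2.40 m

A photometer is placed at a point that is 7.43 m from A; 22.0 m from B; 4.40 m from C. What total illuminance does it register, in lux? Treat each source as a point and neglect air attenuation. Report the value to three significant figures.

9.73 lux

By superposition, sum each source's inverse-square contribution:
A: 106 × (1.30/7.43)² = 3.245 lux
B: 60.2 × (1.90/22.0)² = 0.4490 lux
C: 20.3 × (2.40/4.40)² = 6.040 lux
Total = 3.245 + 0.4490 + 6.040 = 9.734 lux.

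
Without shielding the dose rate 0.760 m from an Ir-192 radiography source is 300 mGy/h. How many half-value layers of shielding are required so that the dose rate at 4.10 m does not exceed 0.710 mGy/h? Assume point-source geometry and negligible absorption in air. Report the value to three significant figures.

At 4.10 m, distance alone gives (0.760/4.10)² = 0.03436, so 300 × 0.03436 = 10.31 mGy/h.
Further attenuation needed: 10.31/0.710 = 14.52.
n = log₂(14.52) = 3.860 half-value layers.

3.86 half-value layers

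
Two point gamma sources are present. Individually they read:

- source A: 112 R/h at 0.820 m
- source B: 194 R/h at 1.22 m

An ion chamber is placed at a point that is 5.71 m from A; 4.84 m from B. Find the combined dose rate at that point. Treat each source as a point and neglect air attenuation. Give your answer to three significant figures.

Each source contributes Iᵢ·(dᵢ/rᵢ)²; contributions add.
A: 112 × (0.820/5.71)² = 2.310 R/h
B: 194 × (1.22/4.84)² = 12.33 R/h
Total = 2.310 + 12.33 = 14.64 R/h.

14.6 R/h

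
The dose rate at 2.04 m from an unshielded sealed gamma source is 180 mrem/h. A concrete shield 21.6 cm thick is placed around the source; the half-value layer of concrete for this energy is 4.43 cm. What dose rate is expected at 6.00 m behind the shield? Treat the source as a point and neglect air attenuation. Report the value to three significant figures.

0.709 mrem/h

Distance alone: (2.04/6.00)² = 0.1156, so 180 × 0.1156 = 20.81 mrem/h.
Shield: 21.6/4.43 = 4.876 half-value layers → attenuation 2^(−4.876) = 0.03405.
Combined: 20.81 × 0.03405 = 0.7086 mrem/h.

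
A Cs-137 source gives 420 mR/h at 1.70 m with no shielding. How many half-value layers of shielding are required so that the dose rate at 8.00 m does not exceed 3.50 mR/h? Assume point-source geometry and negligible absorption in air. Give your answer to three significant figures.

At 8.00 m, distance alone gives 420 × (1.70/8.00)² = 420 × 0.04516 = 18.97 mR/h.
Further attenuation needed: 18.97/3.50 = 5.420.
n = log₂(5.420) = 2.438 half-value layers.

2.44 half-value layers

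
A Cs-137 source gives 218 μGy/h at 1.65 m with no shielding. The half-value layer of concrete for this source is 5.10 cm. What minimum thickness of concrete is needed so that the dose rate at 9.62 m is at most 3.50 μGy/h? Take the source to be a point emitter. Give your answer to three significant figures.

4.46 cm

At 9.62 m, distance alone gives 218 × (1.65/9.62)² = 218 × 0.02942 = 6.414 μGy/h.
Further attenuation needed: 6.414/3.50 = 1.833.
n = log₂(1.833) = 0.8742 half-value layers.
Thickness = 0.8742 × 5.10 cm = 4.458 cm.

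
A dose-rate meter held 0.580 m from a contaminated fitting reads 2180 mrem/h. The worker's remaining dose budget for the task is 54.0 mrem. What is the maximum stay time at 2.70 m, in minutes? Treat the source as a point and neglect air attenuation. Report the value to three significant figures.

Intensity scales as (d₁/d₂)², so rate at 2.70 m:
2180 × (0.580/2.70)² = 2180 × 0.04615 = 100.6 mrem/h.
Stay time = 54.0 mrem ÷ 100.6 mrem/h = 0.5368 h = 32.21 min.

32.2 min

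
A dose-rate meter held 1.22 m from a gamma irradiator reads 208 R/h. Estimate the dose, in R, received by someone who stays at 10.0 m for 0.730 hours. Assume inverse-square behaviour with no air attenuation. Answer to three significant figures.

2.26 R

Applying the 1/r² law, rate at 10.0 m:
(1.22/10.0)² = 0.01488, so 208 × 0.01488 = 3.095 R/h.
Dose = rate × time = 3.095 R/h × 0.7300 h = 2.259 R.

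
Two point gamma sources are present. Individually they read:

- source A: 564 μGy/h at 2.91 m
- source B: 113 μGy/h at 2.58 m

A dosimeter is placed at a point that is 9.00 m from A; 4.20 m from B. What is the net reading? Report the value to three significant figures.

By superposition, sum each source's inverse-square contribution:
A: 564 × (2.91/9.00)² = 58.96 μGy/h
B: 113 × (2.58/4.20)² = 42.64 μGy/h
Total = 58.96 + 42.64 = 101.6 μGy/h.

102 μGy/h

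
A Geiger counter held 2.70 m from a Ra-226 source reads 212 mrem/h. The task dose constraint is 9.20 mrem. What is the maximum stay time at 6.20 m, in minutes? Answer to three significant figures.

By the inverse-square law, rate at 6.20 m:
212 × (2.70/6.20)² = 212 × 0.1896 = 40.20 mrem/h.
Stay time = 9.20 mrem ÷ 40.20 mrem/h = 0.2289 h = 13.73 min.

13.7 min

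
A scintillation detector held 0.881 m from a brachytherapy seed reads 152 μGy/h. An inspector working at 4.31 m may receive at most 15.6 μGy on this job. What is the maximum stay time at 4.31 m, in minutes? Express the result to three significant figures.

Using I₁d₁² = I₂d₂², rate at 4.31 m:
(0.881/4.31)² = 0.04178, so 152 × 0.04178 = 6.351 μGy/h.
Stay time = 15.6 μGy ÷ 6.351 μGy/h = 2.456 h = 147.4 min.

147 min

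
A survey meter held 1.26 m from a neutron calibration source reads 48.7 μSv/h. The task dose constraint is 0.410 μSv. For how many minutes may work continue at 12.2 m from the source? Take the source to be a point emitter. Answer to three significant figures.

47.4 min

Since intensity falls as 1/r², rate at 12.2 m:
48.7 × (1.26/12.2)² = 48.7 × 0.01067 = 0.5196 μSv/h.
Stay time = 0.410 μSv ÷ 0.5196 μSv/h = 0.7891 h = 47.35 min.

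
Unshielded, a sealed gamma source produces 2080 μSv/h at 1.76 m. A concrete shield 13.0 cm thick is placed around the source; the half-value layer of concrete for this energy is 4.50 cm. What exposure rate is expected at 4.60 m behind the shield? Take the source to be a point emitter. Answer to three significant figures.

41.1 μSv/h

Distance alone: 2080 × (1.76/4.60)² = 2080 × 0.1464 = 304.5 μSv/h.
Shield: 13.0/4.50 = 2.889 half-value layers → attenuation 2^(−2.889) = 0.1350.
Combined: 304.5 × 0.1350 = 41.11 μSv/h.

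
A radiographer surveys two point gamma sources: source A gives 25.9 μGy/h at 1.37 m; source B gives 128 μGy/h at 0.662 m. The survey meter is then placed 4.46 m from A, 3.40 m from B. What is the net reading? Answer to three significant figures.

Each source contributes Iᵢ·(dᵢ/rᵢ)²; contributions add.
A: 25.9 × (1.37/4.46)² = 2.444 μGy/h
B: 128 × (0.662/3.40)² = 4.853 μGy/h
Total = 2.444 + 4.853 = 7.297 μGy/h.

7.30 μGy/h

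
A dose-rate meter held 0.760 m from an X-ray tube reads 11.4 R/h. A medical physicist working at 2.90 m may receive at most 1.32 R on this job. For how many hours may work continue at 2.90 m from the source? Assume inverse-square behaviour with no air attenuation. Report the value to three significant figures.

1.69 h

Intensity scales as (d₁/d₂)², so rate at 2.90 m:
(0.760/2.90)² = 0.06868, so 11.4 × 0.06868 = 0.7830 R/h.
Stay time = 1.32 R ÷ 0.7830 R/h = 1.686 h.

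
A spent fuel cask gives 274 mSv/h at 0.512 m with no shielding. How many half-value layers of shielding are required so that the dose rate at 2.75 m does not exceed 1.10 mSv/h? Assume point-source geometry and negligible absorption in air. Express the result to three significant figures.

At 2.75 m, distance alone gives (0.512/2.75)² = 0.03466, so 274 × 0.03466 = 9.497 mSv/h.
Further attenuation needed: 9.497/1.10 = 8.634.
n = log₂(8.634) = 3.110 half-value layers.

3.11 half-value layers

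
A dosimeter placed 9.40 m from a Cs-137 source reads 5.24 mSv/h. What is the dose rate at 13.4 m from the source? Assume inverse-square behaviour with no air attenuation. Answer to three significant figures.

Applying the 1/r² law, scaling from 9.40 m to 13.4 m:
(9.40/13.4)² = 0.4921, so 5.24 × 0.4921 = 2.579 mSv/h.

2.58 mSv/h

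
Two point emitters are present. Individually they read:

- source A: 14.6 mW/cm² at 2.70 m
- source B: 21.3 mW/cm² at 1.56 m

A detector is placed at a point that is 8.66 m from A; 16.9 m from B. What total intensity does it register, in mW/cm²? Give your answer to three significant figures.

1.60 mW/cm²

Each source contributes Iᵢ·(dᵢ/rᵢ)²; contributions add.
A: 14.6 × (2.70/8.66)² = 1.419 mW/cm²
B: 21.3 × (1.56/16.9)² = 0.1815 mW/cm²
Total = 1.419 + 0.1815 = 1.601 mW/cm².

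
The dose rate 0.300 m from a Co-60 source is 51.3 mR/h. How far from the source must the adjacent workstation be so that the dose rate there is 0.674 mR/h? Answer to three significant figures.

By the inverse-square law, d₂ = d₁·√(I₁/I₂).
I₁/I₂ = 51.3/0.674 = 76.11, so d₂ = 0.300 × √76.11 = 2.617 m.

2.62 m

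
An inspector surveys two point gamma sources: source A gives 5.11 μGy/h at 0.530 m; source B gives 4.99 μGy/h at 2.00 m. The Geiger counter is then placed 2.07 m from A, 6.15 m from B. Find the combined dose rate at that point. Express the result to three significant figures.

Each source contributes Iᵢ·(dᵢ/rᵢ)²; contributions add.
A: 5.11 × (0.530/2.07)² = 0.3350 μGy/h
B: 4.99 × (2.00/6.15)² = 0.5277 μGy/h
Total = 0.3350 + 0.5277 = 0.8627 μGy/h.

0.863 μGy/h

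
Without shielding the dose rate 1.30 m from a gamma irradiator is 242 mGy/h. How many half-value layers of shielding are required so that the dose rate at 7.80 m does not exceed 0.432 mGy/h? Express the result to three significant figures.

3.96 half-value layers

At 7.80 m, distance alone gives 242 × (1.30/7.80)² = 242 × 0.02778 = 6.723 mGy/h.
Further attenuation needed: 6.723/0.432 = 15.56.
n = log₂(15.56) = 3.960 half-value layers.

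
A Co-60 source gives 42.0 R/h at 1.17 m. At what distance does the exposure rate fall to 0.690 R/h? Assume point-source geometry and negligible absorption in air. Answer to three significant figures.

By the inverse-square law, d₂ = d₁·√(I₁/I₂).
I₁/I₂ = 42.0/0.690 = 60.87, so d₂ = 1.17 × √60.87 = 9.128 m.

9.13 m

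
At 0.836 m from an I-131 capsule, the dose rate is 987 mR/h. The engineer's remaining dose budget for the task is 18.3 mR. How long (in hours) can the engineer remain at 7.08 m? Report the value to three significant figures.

1.33 h

Intensity scales as (d₁/d₂)², so rate at 7.08 m:
(0.836/7.08)² = 0.01394, so 987 × 0.01394 = 13.76 mR/h.
Stay time = 18.3 mR ÷ 13.76 mR/h = 1.330 h.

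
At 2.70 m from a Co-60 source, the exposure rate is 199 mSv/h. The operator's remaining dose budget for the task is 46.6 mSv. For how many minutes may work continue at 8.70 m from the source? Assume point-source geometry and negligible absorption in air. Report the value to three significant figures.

By the inverse-square law, rate at 8.70 m:
199 × (2.70/8.70)² = 199 × 0.09631 = 19.17 mSv/h.
Stay time = 46.6 mSv ÷ 19.17 mSv/h = 2.431 h = 145.9 min.

146 min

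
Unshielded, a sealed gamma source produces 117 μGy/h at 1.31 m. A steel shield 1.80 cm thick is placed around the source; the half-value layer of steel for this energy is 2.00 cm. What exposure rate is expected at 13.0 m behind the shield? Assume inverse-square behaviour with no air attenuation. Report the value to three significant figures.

0.637 μGy/h

Distance alone: (1.31/13.0)² = 0.01015, so 117 × 0.01015 = 1.188 μGy/h.
Shield: 1.80/2.00 = 0.9000 half-value layers → attenuation 2^(−0.9000) = 0.5359.
Combined: 1.188 × 0.5359 = 0.6366 μGy/h.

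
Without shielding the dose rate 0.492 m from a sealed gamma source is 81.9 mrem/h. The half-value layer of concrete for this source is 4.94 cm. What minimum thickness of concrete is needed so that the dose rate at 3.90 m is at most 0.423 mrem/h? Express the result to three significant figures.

8.02 cm

At 3.90 m, distance alone gives (0.492/3.90)² = 0.01591, so 81.9 × 0.01591 = 1.303 mrem/h.
Further attenuation needed: 1.303/0.423 = 3.080.
n = log₂(3.080) = 1.623 half-value layers.
Thickness = 1.623 × 4.94 cm = 8.018 cm.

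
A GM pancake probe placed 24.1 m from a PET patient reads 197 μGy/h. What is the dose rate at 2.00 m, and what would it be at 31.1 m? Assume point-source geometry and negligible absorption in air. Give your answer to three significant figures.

By the inverse-square law,
At 2.00 m: (24.1/2.00)² = 145.2, so 197 × 145.2 = 28600 μGy/h
At 31.1 m: 28600 × (2.00/31.1)² = 28600 × 0.004136 = 118.3 μGy/h.

28600 μGy/h; 118 μGy/h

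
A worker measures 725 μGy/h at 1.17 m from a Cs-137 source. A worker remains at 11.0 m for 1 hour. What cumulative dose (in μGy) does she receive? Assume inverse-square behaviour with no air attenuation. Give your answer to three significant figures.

Applying the 1/r² law, rate at 11.0 m:
(1.17/11.0)² = 0.01131, so 725 × 0.01131 = 8.200 μGy/h.
Dose = rate × time = 8.200 μGy/h × 1.000 h = 8.200 μGy.

8.20 μGy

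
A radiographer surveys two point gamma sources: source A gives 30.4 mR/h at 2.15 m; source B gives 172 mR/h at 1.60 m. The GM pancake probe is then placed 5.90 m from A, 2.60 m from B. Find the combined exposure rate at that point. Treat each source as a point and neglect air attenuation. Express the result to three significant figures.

69.2 mR/h

Each source contributes Iᵢ·(dᵢ/rᵢ)²; contributions add.
A: 30.4 × (2.15/5.90)² = 4.037 mR/h
B: 172 × (1.60/2.60)² = 65.14 mR/h
Total = 4.037 + 65.14 = 69.18 mR/h.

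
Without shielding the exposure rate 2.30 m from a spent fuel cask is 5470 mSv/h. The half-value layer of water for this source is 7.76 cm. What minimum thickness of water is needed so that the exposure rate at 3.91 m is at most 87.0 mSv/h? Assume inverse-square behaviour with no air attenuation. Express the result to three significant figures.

At 3.91 m, distance alone gives (2.30/3.91)² = 0.3460, so 5470 × 0.3460 = 1893 mSv/h.
Further attenuation needed: 1893/87.0 = 21.76.
n = log₂(21.76) = 4.444 half-value layers.
Thickness = 4.444 × 7.76 cm = 34.49 cm.

34.5 cm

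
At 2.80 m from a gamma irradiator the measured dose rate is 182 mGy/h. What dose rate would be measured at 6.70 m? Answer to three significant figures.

31.8 mGy/h

Using I₁d₁² = I₂d₂², scaling from 2.80 m to 6.70 m:
(2.80/6.70)² = 0.1746, so 182 × 0.1746 = 31.78 mGy/h.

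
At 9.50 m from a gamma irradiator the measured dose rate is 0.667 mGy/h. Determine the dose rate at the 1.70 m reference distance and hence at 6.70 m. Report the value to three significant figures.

20.8 mGy/h; 1.34 mGy/h

Intensity scales as (d₁/d₂)², so
At 1.70 m: (9.50/1.70)² = 31.23, so 0.667 × 31.23 = 20.83 mGy/h
At 6.70 m: (1.70/6.70)² = 0.06438, so 20.83 × 0.06438 = 1.341 mGy/h.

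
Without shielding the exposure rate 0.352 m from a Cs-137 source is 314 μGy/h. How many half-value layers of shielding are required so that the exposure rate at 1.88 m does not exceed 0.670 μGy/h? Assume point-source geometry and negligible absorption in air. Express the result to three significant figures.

At 1.88 m, distance alone gives (0.352/1.88)² = 0.03506, so 314 × 0.03506 = 11.01 μGy/h.
Further attenuation needed: 11.01/0.670 = 16.43.
n = log₂(16.43) = 4.038 half-value layers.

4.04 half-value layers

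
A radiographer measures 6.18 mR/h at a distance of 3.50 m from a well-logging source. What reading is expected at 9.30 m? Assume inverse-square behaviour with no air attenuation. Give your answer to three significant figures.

0.875 mR/h

Intensity scales as (d₁/d₂)², so the rate at 9.30 m is
(3.50/9.30)² = 0.1416, so 6.18 × 0.1416 = 0.8751 mR/h.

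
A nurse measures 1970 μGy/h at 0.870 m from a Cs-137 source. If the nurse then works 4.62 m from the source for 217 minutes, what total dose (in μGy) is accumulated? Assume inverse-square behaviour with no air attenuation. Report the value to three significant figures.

By the inverse-square law, rate at 4.62 m:
1970 × (0.870/4.62)² = 1970 × 0.03546 = 69.86 μGy/h.
Dose = rate × time = 69.86 μGy/h × 3.617 h = 252.7 μGy.

253 μGy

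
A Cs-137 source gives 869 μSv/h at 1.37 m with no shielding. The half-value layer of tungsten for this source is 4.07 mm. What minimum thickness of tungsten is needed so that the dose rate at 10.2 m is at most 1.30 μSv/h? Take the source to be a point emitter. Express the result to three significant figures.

At 10.2 m, distance alone gives (1.37/10.2)² = 0.01804, so 869 × 0.01804 = 15.68 μSv/h.
Further attenuation needed: 15.68/1.30 = 12.06.
n = log₂(12.06) = 3.592 half-value layers.
Thickness = 3.592 × 4.07 mm = 14.62 mm.

14.6 mm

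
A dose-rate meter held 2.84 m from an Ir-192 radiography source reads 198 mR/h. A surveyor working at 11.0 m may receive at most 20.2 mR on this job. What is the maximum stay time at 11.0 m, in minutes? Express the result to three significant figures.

91.8 min

Since intensity falls as 1/r², rate at 11.0 m:
198 × (2.84/11.0)² = 198 × 0.06666 = 13.20 mR/h.
Stay time = 20.2 mR ÷ 13.20 mR/h = 1.530 h = 91.80 min.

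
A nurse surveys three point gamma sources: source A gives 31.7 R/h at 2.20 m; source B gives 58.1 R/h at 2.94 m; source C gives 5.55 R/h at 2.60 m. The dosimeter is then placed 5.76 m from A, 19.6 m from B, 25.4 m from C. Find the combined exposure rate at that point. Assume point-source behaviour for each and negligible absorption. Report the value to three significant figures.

By superposition, sum each source's inverse-square contribution:
A: 31.7 × (2.20/5.76)² = 4.624 R/h
B: 58.1 × (2.94/19.6)² = 1.307 R/h
C: 5.55 × (2.60/25.4)² = 0.05815 R/h
Total = 4.624 + 1.307 + 0.05815 = 5.989 R/h.

5.99 R/h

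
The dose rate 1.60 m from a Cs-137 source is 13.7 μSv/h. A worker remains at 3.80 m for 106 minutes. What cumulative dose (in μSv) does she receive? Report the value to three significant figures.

4.29 μSv

Using I₁d₁² = I₂d₂², rate at 3.80 m:
(1.60/3.80)² = 0.1773, so 13.7 × 0.1773 = 2.429 μSv/h.
Dose = rate × time = 2.429 μSv/h × 1.767 h = 4.292 μSv.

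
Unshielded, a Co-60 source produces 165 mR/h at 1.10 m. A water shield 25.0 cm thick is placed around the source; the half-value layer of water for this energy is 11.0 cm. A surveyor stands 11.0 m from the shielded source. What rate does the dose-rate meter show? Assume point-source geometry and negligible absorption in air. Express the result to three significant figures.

0.341 mR/h

Distance alone: (1.10/11.0)² = 0.01000, so 165 × 0.01000 = 1.650 mR/h.
Shield: 25.0/11.0 = 2.273 half-value layers → attenuation 2^(−2.273) = 0.2069.
Combined: 1.650 × 0.2069 = 0.3414 mR/h.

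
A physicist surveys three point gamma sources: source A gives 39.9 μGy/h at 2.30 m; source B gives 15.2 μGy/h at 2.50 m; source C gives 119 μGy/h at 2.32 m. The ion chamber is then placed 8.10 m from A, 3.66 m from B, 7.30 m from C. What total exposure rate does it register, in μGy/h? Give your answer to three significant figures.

22.3 μGy/h

By superposition, sum each source's inverse-square contribution:
A: 39.9 × (2.30/8.10)² = 3.217 μGy/h
B: 15.2 × (2.50/3.66)² = 7.092 μGy/h
C: 119 × (2.32/7.30)² = 12.02 μGy/h
Total = 3.217 + 7.092 + 12.02 = 22.33 μGy/h.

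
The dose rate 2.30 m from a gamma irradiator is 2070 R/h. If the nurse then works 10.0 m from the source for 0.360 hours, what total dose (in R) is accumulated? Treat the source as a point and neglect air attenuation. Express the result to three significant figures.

Since intensity falls as 1/r², rate at 10.0 m:
2070 × (2.30/10.0)² = 2070 × 0.05290 = 109.5 R/h.
Dose = rate × time = 109.5 R/h × 0.3600 h = 39.42 R.

39.4 R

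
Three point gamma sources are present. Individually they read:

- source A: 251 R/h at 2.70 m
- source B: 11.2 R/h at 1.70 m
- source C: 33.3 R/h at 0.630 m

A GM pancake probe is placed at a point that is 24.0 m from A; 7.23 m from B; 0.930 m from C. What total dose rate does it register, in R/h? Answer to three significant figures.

19.1 R/h

By superposition, sum each source's inverse-square contribution:
A: 251 × (2.70/24.0)² = 3.177 R/h
B: 11.2 × (1.70/7.23)² = 0.6192 R/h
C: 33.3 × (0.630/0.930)² = 15.28 R/h
Total = 3.177 + 0.6192 + 15.28 = 19.08 R/h.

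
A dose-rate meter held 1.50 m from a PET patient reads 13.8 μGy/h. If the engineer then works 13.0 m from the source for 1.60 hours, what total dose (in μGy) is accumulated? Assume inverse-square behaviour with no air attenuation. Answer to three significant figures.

0.294 μGy

Applying the 1/r² law, rate at 13.0 m:
(1.50/13.0)² = 0.01331, so 13.8 × 0.01331 = 0.1837 μGy/h.
Dose = rate × time = 0.1837 μGy/h × 1.600 h = 0.2939 μGy.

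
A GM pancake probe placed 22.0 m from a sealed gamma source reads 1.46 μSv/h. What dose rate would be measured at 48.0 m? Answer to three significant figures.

Applying the 1/r² law, scaling from 22.0 m to 48.0 m:
(22.0/48.0)² = 0.2101, so 1.46 × 0.2101 = 0.3067 μSv/h.

0.307 μSv/h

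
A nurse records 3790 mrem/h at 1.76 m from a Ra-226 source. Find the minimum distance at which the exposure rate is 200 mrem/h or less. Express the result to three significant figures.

7.66 m

Since intensity falls as 1/r², d₂ = d₁·√(I₁/I₂).
I₁/I₂ = 3790/200 = 18.95, so d₂ = 1.76 × √18.95 = 7.662 m.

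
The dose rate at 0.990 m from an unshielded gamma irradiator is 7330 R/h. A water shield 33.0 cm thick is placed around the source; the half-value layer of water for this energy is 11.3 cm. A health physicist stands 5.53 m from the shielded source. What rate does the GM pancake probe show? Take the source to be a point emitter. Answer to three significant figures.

31.0 R/h

Distance alone: 7330 × (0.990/5.53)² = 7330 × 0.03205 = 234.9 R/h.
Shield: 33.0/11.3 = 2.920 half-value layers → attenuation 2^(−2.920) = 0.1321.
Combined: 234.9 × 0.1321 = 31.03 R/h.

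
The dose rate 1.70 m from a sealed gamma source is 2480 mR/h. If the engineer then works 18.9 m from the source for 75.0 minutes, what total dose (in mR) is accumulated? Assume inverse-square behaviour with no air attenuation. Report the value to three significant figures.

By the inverse-square law, rate at 18.9 m:
2480 × (1.70/18.9)² = 2480 × 0.008090 = 20.06 mR/h.
Dose = rate × time = 20.06 mR/h × 1.250 h = 25.07 mR.

25.1 mR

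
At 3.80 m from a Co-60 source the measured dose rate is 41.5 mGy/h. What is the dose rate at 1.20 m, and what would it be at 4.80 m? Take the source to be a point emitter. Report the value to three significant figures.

416 mGy/h; 26.0 mGy/h

Intensity scales as (d₁/d₂)², so
At 1.20 m: (3.80/1.20)² = 10.03, so 41.5 × 10.03 = 416.2 mGy/h
At 4.80 m: 416.2 × (1.20/4.80)² = 416.2 × 0.06250 = 26.01 mGy/h.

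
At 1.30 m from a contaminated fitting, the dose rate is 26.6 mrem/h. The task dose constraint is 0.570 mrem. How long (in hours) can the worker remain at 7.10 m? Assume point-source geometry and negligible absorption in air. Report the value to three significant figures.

Using I₁d₁² = I₂d₂², rate at 7.10 m:
(1.30/7.10)² = 0.03353, so 26.6 × 0.03353 = 0.8919 mrem/h.
Stay time = 0.570 mrem ÷ 0.8919 mrem/h = 0.6391 h.

0.639 h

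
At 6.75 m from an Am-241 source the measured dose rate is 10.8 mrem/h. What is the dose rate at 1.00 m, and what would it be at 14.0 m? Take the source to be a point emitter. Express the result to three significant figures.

492 mrem/h; 2.51 mrem/h

By the inverse-square law,
At 1.00 m: 10.8 × (6.75/1.00)² = 10.8 × 45.56 = 492.0 mrem/h
At 14.0 m: 492.0 × (1.00/14.0)² = 492.0 × 0.005102 = 2.510 mrem/h.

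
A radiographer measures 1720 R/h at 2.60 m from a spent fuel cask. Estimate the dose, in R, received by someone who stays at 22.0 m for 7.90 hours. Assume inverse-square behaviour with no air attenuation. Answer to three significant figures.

190 R

Intensity scales as (d₁/d₂)², so rate at 22.0 m:
1720 × (2.60/22.0)² = 1720 × 0.01397 = 24.03 R/h.
Dose = rate × time = 24.03 R/h × 7.900 h = 189.8 R.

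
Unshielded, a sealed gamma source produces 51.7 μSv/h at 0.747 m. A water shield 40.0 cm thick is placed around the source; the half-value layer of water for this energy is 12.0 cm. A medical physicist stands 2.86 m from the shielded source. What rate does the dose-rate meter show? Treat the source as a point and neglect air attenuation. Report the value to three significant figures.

0.350 μSv/h

Distance alone: (0.747/2.86)² = 0.06822, so 51.7 × 0.06822 = 3.527 μSv/h.
Shield: 40.0/12.0 = 3.333 half-value layers → attenuation 2^(−3.333) = 0.09924.
Combined: 3.527 × 0.09924 = 0.3500 μSv/h.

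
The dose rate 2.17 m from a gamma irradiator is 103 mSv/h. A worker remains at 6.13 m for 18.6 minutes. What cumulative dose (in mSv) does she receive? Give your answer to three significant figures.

Using I₁d₁² = I₂d₂², rate at 6.13 m:
103 × (2.17/6.13)² = 103 × 0.1253 = 12.91 mSv/h.
Dose = rate × time = 12.91 mSv/h × 0.3100 h = 4.002 mSv.

4.00 mSv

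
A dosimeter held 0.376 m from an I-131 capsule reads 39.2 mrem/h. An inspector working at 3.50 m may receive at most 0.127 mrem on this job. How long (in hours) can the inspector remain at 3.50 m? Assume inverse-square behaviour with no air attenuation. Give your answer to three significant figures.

By the inverse-square law, rate at 3.50 m:
(0.376/3.50)² = 0.01154, so 39.2 × 0.01154 = 0.4524 mrem/h.
Stay time = 0.127 mrem ÷ 0.4524 mrem/h = 0.2807 h.

0.281 h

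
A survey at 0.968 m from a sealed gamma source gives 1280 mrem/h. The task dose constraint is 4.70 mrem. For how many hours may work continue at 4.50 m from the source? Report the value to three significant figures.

Since intensity falls as 1/r², rate at 4.50 m:
(0.968/4.50)² = 0.04627, so 1280 × 0.04627 = 59.23 mrem/h.
Stay time = 4.70 mrem ÷ 59.23 mrem/h = 0.07935 h.

0.0794 h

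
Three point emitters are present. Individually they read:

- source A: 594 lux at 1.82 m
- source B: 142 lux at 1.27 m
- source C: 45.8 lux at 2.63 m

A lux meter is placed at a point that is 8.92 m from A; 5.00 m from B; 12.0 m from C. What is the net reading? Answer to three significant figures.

36.1 lux

Each source contributes Iᵢ·(dᵢ/rᵢ)²; contributions add.
A: 594 × (1.82/8.92)² = 24.73 lux
B: 142 × (1.27/5.00)² = 9.161 lux
C: 45.8 × (2.63/12.0)² = 2.200 lux
Total = 24.73 + 9.161 + 2.200 = 36.09 lux.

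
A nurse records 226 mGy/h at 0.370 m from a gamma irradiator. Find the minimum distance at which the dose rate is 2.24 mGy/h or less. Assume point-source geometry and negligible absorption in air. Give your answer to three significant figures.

3.72 m

Using I₁d₁² = I₂d₂², d₂ = d₁·√(I₁/I₂).
I₁/I₂ = 226/2.24 = 100.9, so d₂ = 0.370 × √100.9 = 3.717 m.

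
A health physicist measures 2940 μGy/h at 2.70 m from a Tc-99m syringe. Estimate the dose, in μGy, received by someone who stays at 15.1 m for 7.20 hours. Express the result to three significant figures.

By the inverse-square law, rate at 15.1 m:
2940 × (2.70/15.1)² = 2940 × 0.03197 = 93.99 μGy/h.
Dose = rate × time = 93.99 μGy/h × 7.200 h = 676.7 μGy.

677 μGy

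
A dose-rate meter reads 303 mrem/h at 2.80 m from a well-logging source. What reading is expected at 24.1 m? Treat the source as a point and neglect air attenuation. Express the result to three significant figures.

4.09 mrem/h

By the inverse-square law, the rate at 24.1 m is
(2.80/24.1)² = 0.01350, so 303 × 0.01350 = 4.090 mrem/h.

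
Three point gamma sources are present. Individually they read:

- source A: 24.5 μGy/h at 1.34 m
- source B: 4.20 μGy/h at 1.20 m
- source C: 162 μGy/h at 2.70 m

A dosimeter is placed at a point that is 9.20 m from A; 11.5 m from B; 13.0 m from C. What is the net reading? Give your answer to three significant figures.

7.55 μGy/h

Each source contributes Iᵢ·(dᵢ/rᵢ)²; contributions add.
A: 24.5 × (1.34/9.20)² = 0.5198 μGy/h
B: 4.20 × (1.20/11.5)² = 0.04573 μGy/h
C: 162 × (2.70/13.0)² = 6.988 μGy/h
Total = 0.5198 + 0.04573 + 6.988 = 7.554 μGy/h.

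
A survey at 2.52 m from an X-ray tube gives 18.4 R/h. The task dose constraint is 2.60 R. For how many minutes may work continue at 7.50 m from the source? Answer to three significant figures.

75.1 min

Applying the 1/r² law, rate at 7.50 m:
(2.52/7.50)² = 0.1129, so 18.4 × 0.1129 = 2.077 R/h.
Stay time = 2.60 R ÷ 2.077 R/h = 1.252 h = 75.12 min.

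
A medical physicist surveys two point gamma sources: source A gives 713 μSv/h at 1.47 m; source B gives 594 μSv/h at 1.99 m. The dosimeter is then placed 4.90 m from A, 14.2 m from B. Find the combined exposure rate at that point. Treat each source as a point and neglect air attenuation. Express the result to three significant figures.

Each source contributes Iᵢ·(dᵢ/rᵢ)²; contributions add.
A: 713 × (1.47/4.90)² = 64.17 μSv/h
B: 594 × (1.99/14.2)² = 11.67 μSv/h
Total = 64.17 + 11.67 = 75.84 μSv/h.

75.8 μSv/h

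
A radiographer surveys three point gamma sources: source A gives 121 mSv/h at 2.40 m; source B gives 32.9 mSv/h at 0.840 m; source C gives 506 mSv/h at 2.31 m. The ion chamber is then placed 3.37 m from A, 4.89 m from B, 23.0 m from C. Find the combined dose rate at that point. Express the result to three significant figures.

67.4 mSv/h

By superposition, sum each source's inverse-square contribution:
A: 121 × (2.40/3.37)² = 61.37 mSv/h
B: 32.9 × (0.840/4.89)² = 0.9708 mSv/h
C: 506 × (2.31/23.0)² = 5.104 mSv/h
Total = 61.37 + 0.9708 + 5.104 = 67.44 mSv/h.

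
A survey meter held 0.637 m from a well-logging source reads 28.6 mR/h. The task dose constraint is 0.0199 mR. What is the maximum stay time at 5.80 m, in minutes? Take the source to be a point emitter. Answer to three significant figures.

Intensity scales as (d₁/d₂)², so rate at 5.80 m:
(0.637/5.80)² = 0.01206, so 28.6 × 0.01206 = 0.3449 mR/h.
Stay time = 0.0199 mR ÷ 0.3449 mR/h = 0.05770 h = 3.462 min.

3.46 min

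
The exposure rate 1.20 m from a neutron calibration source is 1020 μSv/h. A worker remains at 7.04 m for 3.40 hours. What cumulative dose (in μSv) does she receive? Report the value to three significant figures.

Applying the 1/r² law, rate at 7.04 m:
1020 × (1.20/7.04)² = 1020 × 0.02905 = 29.63 μSv/h.
Dose = rate × time = 29.63 μSv/h × 3.400 h = 100.7 μSv.

101 μSv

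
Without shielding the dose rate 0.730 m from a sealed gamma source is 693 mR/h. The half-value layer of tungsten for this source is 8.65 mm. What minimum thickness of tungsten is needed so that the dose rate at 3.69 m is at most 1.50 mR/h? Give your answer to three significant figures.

At 3.69 m, distance alone gives 693 × (0.730/3.69)² = 693 × 0.03914 = 27.12 mR/h.
Further attenuation needed: 27.12/1.50 = 18.08.
n = log₂(18.08) = 4.176 half-value layers.
Thickness = 4.176 × 8.65 mm = 36.12 mm.

36.1 mm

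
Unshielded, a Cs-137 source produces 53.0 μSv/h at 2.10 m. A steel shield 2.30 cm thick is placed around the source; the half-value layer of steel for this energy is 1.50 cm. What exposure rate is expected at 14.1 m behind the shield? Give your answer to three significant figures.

Distance alone: (2.10/14.1)² = 0.02218, so 53.0 × 0.02218 = 1.176 μSv/h.
Shield: 2.30/1.50 = 1.533 half-value layers → attenuation 2^(−1.533) = 0.3456.
Combined: 1.176 × 0.3456 = 0.4064 μSv/h.

0.406 μSv/h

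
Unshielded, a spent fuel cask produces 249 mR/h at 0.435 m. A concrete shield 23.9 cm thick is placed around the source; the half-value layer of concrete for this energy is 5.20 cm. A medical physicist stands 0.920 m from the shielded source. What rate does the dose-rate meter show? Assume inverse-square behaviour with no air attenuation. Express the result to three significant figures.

2.30 mR/h

Distance alone: (0.435/0.920)² = 0.2236, so 249 × 0.2236 = 55.68 mR/h.
Shield: 23.9/5.20 = 4.596 half-value layers → attenuation 2^(−4.596) = 0.04135.
Combined: 55.68 × 0.04135 = 2.302 mR/h.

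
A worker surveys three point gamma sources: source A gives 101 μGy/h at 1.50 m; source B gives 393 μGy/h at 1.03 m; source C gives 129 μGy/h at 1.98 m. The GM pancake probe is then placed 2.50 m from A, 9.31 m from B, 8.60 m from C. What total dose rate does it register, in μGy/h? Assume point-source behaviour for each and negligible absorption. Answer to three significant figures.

48.0 μGy/h

By superposition, sum each source's inverse-square contribution:
A: 101 × (1.50/2.50)² = 36.36 μGy/h
B: 393 × (1.03/9.31)² = 4.810 μGy/h
C: 129 × (1.98/8.60)² = 6.838 μGy/h
Total = 36.36 + 4.810 + 6.838 = 48.01 μGy/h.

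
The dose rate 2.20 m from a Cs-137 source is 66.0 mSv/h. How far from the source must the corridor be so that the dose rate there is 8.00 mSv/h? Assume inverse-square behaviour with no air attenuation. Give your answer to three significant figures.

Intensity scales as (d₁/d₂)², so d₂ = d₁·√(I₁/I₂).
I₁/I₂ = 66.0/8.00 = 8.250, so d₂ = 2.20 × √8.250 = 6.319 m.

6.32 m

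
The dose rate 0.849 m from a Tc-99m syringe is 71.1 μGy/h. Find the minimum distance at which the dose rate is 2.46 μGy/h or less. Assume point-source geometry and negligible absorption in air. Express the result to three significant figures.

Applying the 1/r² law, d₂ = d₁·√(I₁/I₂).
I₁/I₂ = 71.1/2.46 = 28.90, so d₂ = 0.849 × √28.90 = 4.564 m.

4.56 m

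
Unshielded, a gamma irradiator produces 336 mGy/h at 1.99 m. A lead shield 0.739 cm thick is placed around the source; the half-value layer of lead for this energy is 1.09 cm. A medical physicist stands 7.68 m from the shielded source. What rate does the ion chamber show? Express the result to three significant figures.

14.1 mGy/h

Distance alone: 336 × (1.99/7.68)² = 336 × 0.06714 = 22.56 mGy/h.
Shield: 0.739/1.09 = 0.6780 half-value layers → attenuation 2^(−0.6780) = 0.6250.
Combined: 22.56 × 0.6250 = 14.10 mGy/h.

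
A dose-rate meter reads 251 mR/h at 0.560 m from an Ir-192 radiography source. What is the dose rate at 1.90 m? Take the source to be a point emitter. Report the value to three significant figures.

21.8 mR/h

By the inverse-square law, the rate at 1.90 m is
(0.560/1.90)² = 0.08687, so 251 × 0.08687 = 21.80 mR/h.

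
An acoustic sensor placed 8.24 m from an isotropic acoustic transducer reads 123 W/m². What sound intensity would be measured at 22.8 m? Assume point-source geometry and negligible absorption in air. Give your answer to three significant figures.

Using I₁d₁² = I₂d₂², scaling from 8.24 m to 22.8 m:
(8.24/22.8)² = 0.1306, so 123 × 0.1306 = 16.06 W/m².

16.1 W/m²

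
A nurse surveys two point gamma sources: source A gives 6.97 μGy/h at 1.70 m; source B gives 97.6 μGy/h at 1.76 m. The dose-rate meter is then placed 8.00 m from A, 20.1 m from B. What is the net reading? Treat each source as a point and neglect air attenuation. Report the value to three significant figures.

1.06 μGy/h

By superposition, sum each source's inverse-square contribution:
A: 6.97 × (1.70/8.00)² = 0.3147 μGy/h
B: 97.6 × (1.76/20.1)² = 0.7483 μGy/h
Total = 0.3147 + 0.7483 = 1.063 μGy/h.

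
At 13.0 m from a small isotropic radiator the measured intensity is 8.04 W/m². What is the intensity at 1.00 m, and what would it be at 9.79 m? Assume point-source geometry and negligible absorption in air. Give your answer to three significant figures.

1360 W/m²; 14.2 W/m²

Applying the 1/r² law,
At 1.00 m: 8.04 × (13.0/1.00)² = 8.04 × 169.0 = 1359 W/m²
At 9.79 m: 1359 × (1.00/9.79)² = 1359 × 0.01043 = 14.17 W/m².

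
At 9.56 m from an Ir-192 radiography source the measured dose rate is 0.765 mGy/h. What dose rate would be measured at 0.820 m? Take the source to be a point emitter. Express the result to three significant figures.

Using I₁d₁² = I₂d₂², scaling from 9.56 m to 0.820 m:
0.765 × (9.56/0.820)² = 0.765 × 135.9 = 104.0 mGy/h.

104 mGy/h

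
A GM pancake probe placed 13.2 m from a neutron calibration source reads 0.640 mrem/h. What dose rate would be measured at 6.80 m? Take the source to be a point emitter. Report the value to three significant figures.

2.41 mrem/h

Using I₁d₁² = I₂d₂², scaling from 13.2 m to 6.80 m:
0.640 × (13.2/6.80)² = 0.640 × 3.768 = 2.412 mrem/h.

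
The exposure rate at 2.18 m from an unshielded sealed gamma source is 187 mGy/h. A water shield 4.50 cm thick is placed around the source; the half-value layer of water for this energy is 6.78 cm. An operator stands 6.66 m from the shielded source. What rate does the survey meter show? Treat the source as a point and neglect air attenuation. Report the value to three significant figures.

Distance alone: (2.18/6.66)² = 0.1071, so 187 × 0.1071 = 20.03 mGy/h.
Shield: 4.50/6.78 = 0.6637 half-value layers → attenuation 2^(−0.6637) = 0.6313.
Combined: 20.03 × 0.6313 = 12.64 mGy/h.

12.6 mGy/h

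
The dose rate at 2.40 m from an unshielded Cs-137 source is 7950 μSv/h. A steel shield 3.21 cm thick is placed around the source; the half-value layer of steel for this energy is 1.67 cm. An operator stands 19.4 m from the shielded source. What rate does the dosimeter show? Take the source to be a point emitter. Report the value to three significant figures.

32.1 μSv/h

Distance alone: (2.40/19.4)² = 0.01530, so 7950 × 0.01530 = 121.6 μSv/h.
Shield: 3.21/1.67 = 1.922 half-value layers → attenuation 2^(−1.922) = 0.2639.
Combined: 121.6 × 0.2639 = 32.09 μSv/h.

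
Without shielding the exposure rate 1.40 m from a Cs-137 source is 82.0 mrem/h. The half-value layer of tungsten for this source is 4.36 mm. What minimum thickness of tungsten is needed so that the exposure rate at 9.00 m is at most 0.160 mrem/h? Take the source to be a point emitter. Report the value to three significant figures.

At 9.00 m, distance alone gives (1.40/9.00)² = 0.02420, so 82.0 × 0.02420 = 1.984 mrem/h.
Further attenuation needed: 1.984/0.160 = 12.40.
n = log₂(12.40) = 3.632 half-value layers.
Thickness = 3.632 × 4.36 mm = 15.84 mm.

15.8 mm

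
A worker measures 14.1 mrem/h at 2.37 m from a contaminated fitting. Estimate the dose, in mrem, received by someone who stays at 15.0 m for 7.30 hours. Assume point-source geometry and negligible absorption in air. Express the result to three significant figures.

Using I₁d₁² = I₂d₂², rate at 15.0 m:
(2.37/15.0)² = 0.02496, so 14.1 × 0.02496 = 0.3519 mrem/h.
Dose = rate × time = 0.3519 mrem/h × 7.300 h = 2.569 mrem.

2.57 mrem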